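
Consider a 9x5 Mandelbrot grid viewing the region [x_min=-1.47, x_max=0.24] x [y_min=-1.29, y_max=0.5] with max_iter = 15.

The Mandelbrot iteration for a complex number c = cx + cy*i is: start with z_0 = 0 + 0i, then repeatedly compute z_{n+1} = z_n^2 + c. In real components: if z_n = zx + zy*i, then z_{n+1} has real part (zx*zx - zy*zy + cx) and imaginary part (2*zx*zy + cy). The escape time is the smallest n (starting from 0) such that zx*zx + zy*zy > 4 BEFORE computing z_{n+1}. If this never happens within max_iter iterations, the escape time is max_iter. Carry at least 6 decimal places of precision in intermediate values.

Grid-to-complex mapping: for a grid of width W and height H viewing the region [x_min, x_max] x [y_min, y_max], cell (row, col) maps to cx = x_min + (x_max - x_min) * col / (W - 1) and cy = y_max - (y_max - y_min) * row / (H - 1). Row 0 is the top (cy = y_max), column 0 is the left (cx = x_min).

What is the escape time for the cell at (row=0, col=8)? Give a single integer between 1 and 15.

z_0 = 0 + 0i, c = 0.2400 + 0.5000i
Iter 1: z = 0.2400 + 0.5000i, |z|^2 = 0.3076
Iter 2: z = 0.0476 + 0.7400i, |z|^2 = 0.5499
Iter 3: z = -0.3053 + 0.5704i, |z|^2 = 0.4186
Iter 4: z = 0.0078 + 0.1516i, |z|^2 = 0.0231
Iter 5: z = 0.2171 + 0.5024i, |z|^2 = 0.2995
Iter 6: z = 0.0347 + 0.7181i, |z|^2 = 0.5169
Iter 7: z = -0.2745 + 0.5499i, |z|^2 = 0.3777
Iter 8: z = 0.0129 + 0.1982i, |z|^2 = 0.0394
Iter 9: z = 0.2009 + 0.5051i, |z|^2 = 0.2955
Iter 10: z = 0.0252 + 0.7030i, |z|^2 = 0.4948
Iter 11: z = -0.2535 + 0.5354i, |z|^2 = 0.3510
Iter 12: z = 0.0176 + 0.2285i, |z|^2 = 0.0525
Iter 13: z = 0.1881 + 0.5080i, |z|^2 = 0.2935
Iter 14: z = 0.0173 + 0.6911i, |z|^2 = 0.4779

Answer: 15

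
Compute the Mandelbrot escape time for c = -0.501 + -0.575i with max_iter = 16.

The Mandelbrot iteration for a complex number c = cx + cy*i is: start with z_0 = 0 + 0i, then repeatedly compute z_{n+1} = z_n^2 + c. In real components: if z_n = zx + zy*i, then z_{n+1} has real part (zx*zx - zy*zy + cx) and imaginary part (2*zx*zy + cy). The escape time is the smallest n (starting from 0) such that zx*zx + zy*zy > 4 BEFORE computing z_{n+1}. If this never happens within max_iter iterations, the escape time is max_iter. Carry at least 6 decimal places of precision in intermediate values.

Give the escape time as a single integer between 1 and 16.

z_0 = 0 + 0i, c = -0.5010 + -0.5750i
Iter 1: z = -0.5010 + -0.5750i, |z|^2 = 0.5816
Iter 2: z = -0.5806 + 0.0011i, |z|^2 = 0.3371
Iter 3: z = -0.1639 + -0.5763i, |z|^2 = 0.3590
Iter 4: z = -0.8063 + -0.3861i, |z|^2 = 0.7992
Iter 5: z = 0.0001 + 0.0476i, |z|^2 = 0.0023
Iter 6: z = -0.5033 + -0.5750i, |z|^2 = 0.5839
Iter 7: z = -0.5783 + 0.0038i, |z|^2 = 0.3345
Iter 8: z = -0.1665 + -0.5793i, |z|^2 = 0.3634
Iter 9: z = -0.8089 + -0.3820i, |z|^2 = 0.8003
Iter 10: z = 0.0074 + 0.0431i, |z|^2 = 0.0019
Iter 11: z = -0.5028 + -0.5744i, |z|^2 = 0.5827
Iter 12: z = -0.5781 + 0.0026i, |z|^2 = 0.3342
Iter 13: z = -0.1668 + -0.5780i, |z|^2 = 0.3619
Iter 14: z = -0.8072 + -0.3822i, |z|^2 = 0.7977
Iter 15: z = 0.0046 + 0.0420i, |z|^2 = 0.0018

Answer: 16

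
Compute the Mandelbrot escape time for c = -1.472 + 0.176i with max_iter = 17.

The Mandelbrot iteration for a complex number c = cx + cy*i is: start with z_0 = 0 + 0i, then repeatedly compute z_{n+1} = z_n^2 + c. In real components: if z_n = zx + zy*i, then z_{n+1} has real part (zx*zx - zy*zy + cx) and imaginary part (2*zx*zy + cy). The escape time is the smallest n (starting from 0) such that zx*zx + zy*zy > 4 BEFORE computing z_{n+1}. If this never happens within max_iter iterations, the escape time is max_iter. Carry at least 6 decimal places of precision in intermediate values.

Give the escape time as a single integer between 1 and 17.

z_0 = 0 + 0i, c = -1.4720 + 0.1760i
Iter 1: z = -1.4720 + 0.1760i, |z|^2 = 2.1978
Iter 2: z = 0.6638 + -0.3421i, |z|^2 = 0.5577
Iter 3: z = -1.1484 + -0.2782i, |z|^2 = 1.3963
Iter 4: z = -0.2305 + 0.8151i, |z|^2 = 0.7175
Iter 5: z = -2.0832 + -0.1998i, |z|^2 = 4.3796
Escaped at iteration 5

Answer: 5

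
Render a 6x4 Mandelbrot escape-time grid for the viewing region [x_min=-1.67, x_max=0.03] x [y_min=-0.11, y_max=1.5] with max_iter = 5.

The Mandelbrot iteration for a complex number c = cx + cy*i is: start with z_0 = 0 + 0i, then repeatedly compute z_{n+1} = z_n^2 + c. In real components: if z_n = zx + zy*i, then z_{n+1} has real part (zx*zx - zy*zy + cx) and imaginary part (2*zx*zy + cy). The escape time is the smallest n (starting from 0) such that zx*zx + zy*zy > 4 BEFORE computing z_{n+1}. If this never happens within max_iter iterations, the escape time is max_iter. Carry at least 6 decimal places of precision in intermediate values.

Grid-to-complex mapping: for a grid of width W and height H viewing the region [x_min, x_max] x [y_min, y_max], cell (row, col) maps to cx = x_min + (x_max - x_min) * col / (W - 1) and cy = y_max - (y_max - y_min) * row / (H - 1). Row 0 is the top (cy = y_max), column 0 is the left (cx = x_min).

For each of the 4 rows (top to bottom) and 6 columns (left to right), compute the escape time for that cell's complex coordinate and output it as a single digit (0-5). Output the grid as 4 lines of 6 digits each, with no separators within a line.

Answer: 112222
233455
355555
555555

Derivation:
(row=0, col=0): c = -1.6700 + 1.5000i → escape time 1
(row=0, col=1): c = -1.3300 + 1.5000i → escape time 1
(row=0, col=2): c = -0.9900 + 1.5000i → escape time 2
(row=0, col=3): c = -0.6500 + 1.5000i → escape time 2
(row=0, col=4): c = -0.3100 + 1.5000i → escape time 2
(row=0, col=5): c = 0.0300 + 1.5000i → escape time 2
(row=1, col=0): c = -1.6700 + 0.9633i → escape time 2
(row=1, col=1): c = -1.3300 + 0.9633i → escape time 3
(row=1, col=2): c = -0.9900 + 0.9633i → escape time 3
(row=1, col=3): c = -0.6500 + 0.9633i → escape time 4
(row=1, col=4): c = -0.3100 + 0.9633i → escape time 5
(row=1, col=5): c = 0.0300 + 0.9633i → escape time 5
(row=2, col=0): c = -1.6700 + 0.4267i → escape time 3
(row=2, col=1): c = -1.3300 + 0.4267i → escape time 5
(row=2, col=2): c = -0.9900 + 0.4267i → escape time 5
(row=2, col=3): c = -0.6500 + 0.4267i → escape time 5
(row=2, col=4): c = -0.3100 + 0.4267i → escape time 5
(row=2, col=5): c = 0.0300 + 0.4267i → escape time 5
(row=3, col=0): c = -1.6700 + -0.1100i → escape time 5
(row=3, col=1): c = -1.3300 + -0.1100i → escape time 5
(row=3, col=2): c = -0.9900 + -0.1100i → escape time 5
(row=3, col=3): c = -0.6500 + -0.1100i → escape time 5
(row=3, col=4): c = -0.3100 + -0.1100i → escape time 5
(row=3, col=5): c = 0.0300 + -0.1100i → escape time 5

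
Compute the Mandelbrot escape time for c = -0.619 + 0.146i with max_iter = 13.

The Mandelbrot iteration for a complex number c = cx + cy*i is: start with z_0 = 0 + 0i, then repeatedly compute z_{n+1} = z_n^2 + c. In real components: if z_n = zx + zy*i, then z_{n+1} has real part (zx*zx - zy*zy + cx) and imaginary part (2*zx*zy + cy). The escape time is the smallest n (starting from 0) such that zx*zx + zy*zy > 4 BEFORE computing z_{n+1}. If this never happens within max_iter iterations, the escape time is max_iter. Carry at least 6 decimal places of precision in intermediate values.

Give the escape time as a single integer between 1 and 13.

Answer: 13

Derivation:
z_0 = 0 + 0i, c = -0.6190 + 0.1460i
Iter 1: z = -0.6190 + 0.1460i, |z|^2 = 0.4045
Iter 2: z = -0.2572 + -0.0347i, |z|^2 = 0.0673
Iter 3: z = -0.5541 + 0.1639i, |z|^2 = 0.3339
Iter 4: z = -0.3389 + -0.0356i, |z|^2 = 0.1161
Iter 5: z = -0.5054 + 0.1701i, |z|^2 = 0.2844
Iter 6: z = -0.3925 + -0.0260i, |z|^2 = 0.1547
Iter 7: z = -0.4656 + 0.1664i, |z|^2 = 0.2445
Iter 8: z = -0.4299 + -0.0090i, |z|^2 = 0.1849
Iter 9: z = -0.4343 + 0.1537i, |z|^2 = 0.2122
Iter 10: z = -0.4540 + 0.0125i, |z|^2 = 0.2063
Iter 11: z = -0.4130 + 0.1347i, |z|^2 = 0.1887
Iter 12: z = -0.4665 + 0.0348i, |z|^2 = 0.2189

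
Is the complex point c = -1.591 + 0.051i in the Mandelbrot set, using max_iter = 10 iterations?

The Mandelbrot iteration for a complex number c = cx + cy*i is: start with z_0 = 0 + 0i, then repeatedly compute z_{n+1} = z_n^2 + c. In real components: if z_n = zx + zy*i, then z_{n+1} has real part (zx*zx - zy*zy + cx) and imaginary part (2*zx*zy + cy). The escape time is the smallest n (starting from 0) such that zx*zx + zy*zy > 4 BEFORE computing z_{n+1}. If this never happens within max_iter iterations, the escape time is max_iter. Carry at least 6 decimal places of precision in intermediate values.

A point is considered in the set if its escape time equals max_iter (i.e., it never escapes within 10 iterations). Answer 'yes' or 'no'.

z_0 = 0 + 0i, c = -1.5910 + 0.0510i
Iter 1: z = -1.5910 + 0.0510i, |z|^2 = 2.5339
Iter 2: z = 0.9377 + -0.1113i, |z|^2 = 0.8916
Iter 3: z = -0.7241 + -0.1577i, |z|^2 = 0.5492
Iter 4: z = -1.0915 + 0.2794i, |z|^2 = 1.2694
Iter 5: z = -0.4777 + -0.5589i, |z|^2 = 0.5406
Iter 6: z = -1.6752 + 0.5850i, |z|^2 = 3.1483
Iter 7: z = 0.8729 + -1.9088i, |z|^2 = 4.4057
Escaped at iteration 7

Answer: no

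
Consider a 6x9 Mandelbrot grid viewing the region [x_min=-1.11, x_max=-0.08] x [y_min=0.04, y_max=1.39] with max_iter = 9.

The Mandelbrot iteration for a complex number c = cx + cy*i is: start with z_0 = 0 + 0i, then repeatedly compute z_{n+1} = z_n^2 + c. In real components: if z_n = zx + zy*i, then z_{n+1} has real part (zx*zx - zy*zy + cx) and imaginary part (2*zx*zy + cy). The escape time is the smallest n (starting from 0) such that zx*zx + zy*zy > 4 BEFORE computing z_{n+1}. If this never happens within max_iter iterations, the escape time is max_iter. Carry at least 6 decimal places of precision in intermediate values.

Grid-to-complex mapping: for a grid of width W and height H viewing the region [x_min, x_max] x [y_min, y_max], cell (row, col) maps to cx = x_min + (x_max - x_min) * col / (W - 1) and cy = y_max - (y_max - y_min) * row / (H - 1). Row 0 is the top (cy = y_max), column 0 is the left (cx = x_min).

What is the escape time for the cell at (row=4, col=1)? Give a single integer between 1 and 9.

z_0 = 0 + 0i, c = -0.9040 + 0.7150i
Iter 1: z = -0.9040 + 0.7150i, |z|^2 = 1.3284
Iter 2: z = -0.5980 + -0.5777i, |z|^2 = 0.6914
Iter 3: z = -0.8801 + 1.4060i, |z|^2 = 2.7514
Iter 4: z = -2.1061 + -1.7599i, |z|^2 = 7.5328
Escaped at iteration 4

Answer: 4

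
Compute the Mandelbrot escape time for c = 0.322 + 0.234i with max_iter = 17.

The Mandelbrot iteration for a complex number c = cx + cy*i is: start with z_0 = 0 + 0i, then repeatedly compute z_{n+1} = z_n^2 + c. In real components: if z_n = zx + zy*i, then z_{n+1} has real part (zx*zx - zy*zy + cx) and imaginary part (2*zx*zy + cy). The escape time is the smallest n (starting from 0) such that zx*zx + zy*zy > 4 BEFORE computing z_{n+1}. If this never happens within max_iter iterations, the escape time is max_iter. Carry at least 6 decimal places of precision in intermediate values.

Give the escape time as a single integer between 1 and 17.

Answer: 17

Derivation:
z_0 = 0 + 0i, c = 0.3220 + 0.2340i
Iter 1: z = 0.3220 + 0.2340i, |z|^2 = 0.1584
Iter 2: z = 0.3709 + 0.3847i, |z|^2 = 0.2856
Iter 3: z = 0.3116 + 0.5194i, |z|^2 = 0.3669
Iter 4: z = 0.1493 + 0.5577i, |z|^2 = 0.3333
Iter 5: z = 0.0333 + 0.4006i, |z|^2 = 0.1616
Iter 6: z = 0.1627 + 0.2607i, |z|^2 = 0.0944
Iter 7: z = 0.2805 + 0.3188i, |z|^2 = 0.1803
Iter 8: z = 0.2991 + 0.4129i, |z|^2 = 0.2599
Iter 9: z = 0.2410 + 0.4809i, |z|^2 = 0.2894
Iter 10: z = 0.1488 + 0.4658i, |z|^2 = 0.2391
Iter 11: z = 0.1272 + 0.3726i, |z|^2 = 0.1550
Iter 12: z = 0.1993 + 0.3288i, |z|^2 = 0.1478
Iter 13: z = 0.2536 + 0.3651i, |z|^2 = 0.1976
Iter 14: z = 0.2531 + 0.4192i, |z|^2 = 0.2398
Iter 15: z = 0.2103 + 0.4462i, |z|^2 = 0.2433
Iter 16: z = 0.1672 + 0.4217i, |z|^2 = 0.2057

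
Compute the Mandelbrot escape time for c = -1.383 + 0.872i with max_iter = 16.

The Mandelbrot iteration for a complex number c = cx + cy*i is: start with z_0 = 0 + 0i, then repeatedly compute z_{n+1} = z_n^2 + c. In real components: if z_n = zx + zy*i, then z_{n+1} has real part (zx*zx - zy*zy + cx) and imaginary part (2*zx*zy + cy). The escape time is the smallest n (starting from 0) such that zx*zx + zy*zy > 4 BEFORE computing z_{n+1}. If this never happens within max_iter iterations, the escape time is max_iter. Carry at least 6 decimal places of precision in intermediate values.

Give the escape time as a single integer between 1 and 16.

z_0 = 0 + 0i, c = -1.3830 + 0.8720i
Iter 1: z = -1.3830 + 0.8720i, |z|^2 = 2.6731
Iter 2: z = -0.2307 + -1.5400i, |z|^2 = 2.4247
Iter 3: z = -3.7012 + 1.5825i, |z|^2 = 16.2035
Escaped at iteration 3

Answer: 3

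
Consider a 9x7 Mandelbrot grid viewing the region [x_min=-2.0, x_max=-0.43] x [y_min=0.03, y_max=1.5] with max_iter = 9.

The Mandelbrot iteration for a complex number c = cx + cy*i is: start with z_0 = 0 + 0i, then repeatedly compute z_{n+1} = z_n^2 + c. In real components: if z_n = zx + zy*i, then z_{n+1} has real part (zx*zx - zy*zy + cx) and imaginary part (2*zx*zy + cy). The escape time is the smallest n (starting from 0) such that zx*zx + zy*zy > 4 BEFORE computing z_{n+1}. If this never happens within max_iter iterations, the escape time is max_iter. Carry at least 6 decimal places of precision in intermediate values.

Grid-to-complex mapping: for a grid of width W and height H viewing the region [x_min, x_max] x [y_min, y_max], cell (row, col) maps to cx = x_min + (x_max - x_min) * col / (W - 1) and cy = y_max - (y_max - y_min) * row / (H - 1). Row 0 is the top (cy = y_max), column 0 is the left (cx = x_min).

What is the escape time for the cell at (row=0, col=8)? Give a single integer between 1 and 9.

z_0 = 0 + 0i, c = -0.4300 + 1.5000i
Iter 1: z = -0.4300 + 1.5000i, |z|^2 = 2.4349
Iter 2: z = -2.4951 + 0.2100i, |z|^2 = 6.2696
Escaped at iteration 2

Answer: 2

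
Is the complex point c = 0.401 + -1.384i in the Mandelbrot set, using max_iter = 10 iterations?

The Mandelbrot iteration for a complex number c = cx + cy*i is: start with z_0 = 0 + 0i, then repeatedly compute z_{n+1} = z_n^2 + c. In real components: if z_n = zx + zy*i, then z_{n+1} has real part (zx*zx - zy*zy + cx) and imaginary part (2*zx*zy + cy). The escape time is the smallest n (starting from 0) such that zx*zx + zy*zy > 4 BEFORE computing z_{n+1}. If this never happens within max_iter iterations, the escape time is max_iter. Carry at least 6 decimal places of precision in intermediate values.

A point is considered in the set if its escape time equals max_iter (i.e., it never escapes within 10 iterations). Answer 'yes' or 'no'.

Answer: no

Derivation:
z_0 = 0 + 0i, c = 0.4010 + -1.3840i
Iter 1: z = 0.4010 + -1.3840i, |z|^2 = 2.0763
Iter 2: z = -1.3537 + -2.4940i, |z|^2 = 8.0523
Escaped at iteration 2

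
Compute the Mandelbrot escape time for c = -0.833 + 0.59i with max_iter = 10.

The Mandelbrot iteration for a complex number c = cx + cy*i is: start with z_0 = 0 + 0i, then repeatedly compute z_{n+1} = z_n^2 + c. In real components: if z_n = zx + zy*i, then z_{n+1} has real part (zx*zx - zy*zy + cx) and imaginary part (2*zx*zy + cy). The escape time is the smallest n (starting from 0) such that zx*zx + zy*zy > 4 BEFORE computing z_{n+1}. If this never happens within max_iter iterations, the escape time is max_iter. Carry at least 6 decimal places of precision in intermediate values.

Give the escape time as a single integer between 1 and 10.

Answer: 5

Derivation:
z_0 = 0 + 0i, c = -0.8330 + 0.5900i
Iter 1: z = -0.8330 + 0.5900i, |z|^2 = 1.0420
Iter 2: z = -0.4872 + -0.3929i, |z|^2 = 0.3918
Iter 3: z = -0.7500 + 0.9729i, |z|^2 = 1.5091
Iter 4: z = -1.2170 + -0.8694i, |z|^2 = 2.2369
Iter 5: z = -0.1078 + 2.7060i, |z|^2 = 7.3343
Escaped at iteration 5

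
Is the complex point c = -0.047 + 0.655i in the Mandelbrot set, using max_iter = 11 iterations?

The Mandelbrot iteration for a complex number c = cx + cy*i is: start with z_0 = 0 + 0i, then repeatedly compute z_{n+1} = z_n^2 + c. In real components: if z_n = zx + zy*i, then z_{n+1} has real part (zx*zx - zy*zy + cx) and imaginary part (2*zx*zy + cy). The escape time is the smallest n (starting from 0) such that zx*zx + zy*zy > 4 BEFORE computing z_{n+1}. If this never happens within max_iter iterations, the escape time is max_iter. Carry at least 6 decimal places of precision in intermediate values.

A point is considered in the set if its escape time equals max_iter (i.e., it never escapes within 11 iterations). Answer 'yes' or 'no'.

z_0 = 0 + 0i, c = -0.0470 + 0.6550i
Iter 1: z = -0.0470 + 0.6550i, |z|^2 = 0.4312
Iter 2: z = -0.4738 + 0.5934i, |z|^2 = 0.5767
Iter 3: z = -0.1747 + 0.0926i, |z|^2 = 0.0391
Iter 4: z = -0.0251 + 0.6226i, |z|^2 = 0.3883
Iter 5: z = -0.4340 + 0.6238i, |z|^2 = 0.5775
Iter 6: z = -0.2477 + 0.1135i, |z|^2 = 0.0742
Iter 7: z = 0.0015 + 0.5988i, |z|^2 = 0.3585
Iter 8: z = -0.4055 + 0.6568i, |z|^2 = 0.5958
Iter 9: z = -0.3139 + 0.1223i, |z|^2 = 0.1135
Iter 10: z = 0.0366 + 0.5782i, |z|^2 = 0.3357
Did not escape in 11 iterations → in set

Answer: yes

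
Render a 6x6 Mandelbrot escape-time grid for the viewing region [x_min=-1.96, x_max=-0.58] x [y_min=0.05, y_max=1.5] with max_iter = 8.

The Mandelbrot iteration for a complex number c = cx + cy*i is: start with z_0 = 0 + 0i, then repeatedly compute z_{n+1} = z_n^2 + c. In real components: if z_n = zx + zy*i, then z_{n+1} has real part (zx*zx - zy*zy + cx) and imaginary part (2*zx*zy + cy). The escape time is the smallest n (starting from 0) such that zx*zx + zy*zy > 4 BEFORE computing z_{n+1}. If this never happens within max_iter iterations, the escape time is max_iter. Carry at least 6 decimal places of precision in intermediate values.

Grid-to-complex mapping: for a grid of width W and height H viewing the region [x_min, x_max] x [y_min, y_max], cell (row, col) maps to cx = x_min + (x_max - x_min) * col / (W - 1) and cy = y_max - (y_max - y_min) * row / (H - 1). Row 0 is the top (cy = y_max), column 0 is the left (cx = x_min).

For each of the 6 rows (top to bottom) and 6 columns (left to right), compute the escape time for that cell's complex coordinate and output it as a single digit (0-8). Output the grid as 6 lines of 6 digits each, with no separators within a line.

Answer: 111222
112233
123334
133458
245888
578888

Derivation:
(row=0, col=0): c = -1.9600 + 1.5000i → escape time 1
(row=0, col=1): c = -1.6840 + 1.5000i → escape time 1
(row=0, col=2): c = -1.4080 + 1.5000i → escape time 1
(row=0, col=3): c = -1.1320 + 1.5000i → escape time 2
(row=0, col=4): c = -0.8560 + 1.5000i → escape time 2
(row=0, col=5): c = -0.5800 + 1.5000i → escape time 2
(row=1, col=0): c = -1.9600 + 1.2100i → escape time 1
(row=1, col=1): c = -1.6840 + 1.2100i → escape time 1
(row=1, col=2): c = -1.4080 + 1.2100i → escape time 2
(row=1, col=3): c = -1.1320 + 1.2100i → escape time 2
(row=1, col=4): c = -0.8560 + 1.2100i → escape time 3
(row=1, col=5): c = -0.5800 + 1.2100i → escape time 3
(row=2, col=0): c = -1.9600 + 0.9200i → escape time 1
(row=2, col=1): c = -1.6840 + 0.9200i → escape time 2
(row=2, col=2): c = -1.4080 + 0.9200i → escape time 3
(row=2, col=3): c = -1.1320 + 0.9200i → escape time 3
(row=2, col=4): c = -0.8560 + 0.9200i → escape time 3
(row=2, col=5): c = -0.5800 + 0.9200i → escape time 4
(row=3, col=0): c = -1.9600 + 0.6300i → escape time 1
(row=3, col=1): c = -1.6840 + 0.6300i → escape time 3
(row=3, col=2): c = -1.4080 + 0.6300i → escape time 3
(row=3, col=3): c = -1.1320 + 0.6300i → escape time 4
(row=3, col=4): c = -0.8560 + 0.6300i → escape time 5
(row=3, col=5): c = -0.5800 + 0.6300i → escape time 8
(row=4, col=0): c = -1.9600 + 0.3400i → escape time 2
(row=4, col=1): c = -1.6840 + 0.3400i → escape time 4
(row=4, col=2): c = -1.4080 + 0.3400i → escape time 5
(row=4, col=3): c = -1.1320 + 0.3400i → escape time 8
(row=4, col=4): c = -0.8560 + 0.3400i → escape time 8
(row=4, col=5): c = -0.5800 + 0.3400i → escape time 8
(row=5, col=0): c = -1.9600 + 0.0500i → escape time 5
(row=5, col=1): c = -1.6840 + 0.0500i → escape time 7
(row=5, col=2): c = -1.4080 + 0.0500i → escape time 8
(row=5, col=3): c = -1.1320 + 0.0500i → escape time 8
(row=5, col=4): c = -0.8560 + 0.0500i → escape time 8
(row=5, col=5): c = -0.5800 + 0.0500i → escape time 8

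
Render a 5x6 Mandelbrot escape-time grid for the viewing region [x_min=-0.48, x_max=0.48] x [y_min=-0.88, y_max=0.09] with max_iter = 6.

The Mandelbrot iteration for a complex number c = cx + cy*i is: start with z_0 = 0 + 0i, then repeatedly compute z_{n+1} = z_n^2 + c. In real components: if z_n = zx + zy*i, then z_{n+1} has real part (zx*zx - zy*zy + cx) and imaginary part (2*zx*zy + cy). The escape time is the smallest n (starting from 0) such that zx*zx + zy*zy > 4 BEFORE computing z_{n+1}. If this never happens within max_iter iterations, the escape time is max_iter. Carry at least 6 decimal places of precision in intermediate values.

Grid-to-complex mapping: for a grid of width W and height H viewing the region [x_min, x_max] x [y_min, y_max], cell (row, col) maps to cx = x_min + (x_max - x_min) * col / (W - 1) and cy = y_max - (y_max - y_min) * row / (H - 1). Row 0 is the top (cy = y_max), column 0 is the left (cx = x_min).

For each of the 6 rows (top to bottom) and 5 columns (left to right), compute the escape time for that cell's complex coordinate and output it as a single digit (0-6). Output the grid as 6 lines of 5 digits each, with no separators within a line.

Answer: 66665
66665
66666
66665
66664
56643

Derivation:
(row=0, col=0): c = -0.4800 + 0.0900i → escape time 6
(row=0, col=1): c = -0.2400 + 0.0900i → escape time 6
(row=0, col=2): c = 0.0000 + 0.0900i → escape time 6
(row=0, col=3): c = 0.2400 + 0.0900i → escape time 6
(row=0, col=4): c = 0.4800 + 0.0900i → escape time 5
(row=1, col=0): c = -0.4800 + -0.1040i → escape time 6
(row=1, col=1): c = -0.2400 + -0.1040i → escape time 6
(row=1, col=2): c = 0.0000 + -0.1040i → escape time 6
(row=1, col=3): c = 0.2400 + -0.1040i → escape time 6
(row=1, col=4): c = 0.4800 + -0.1040i → escape time 5
(row=2, col=0): c = -0.4800 + -0.2980i → escape time 6
(row=2, col=1): c = -0.2400 + -0.2980i → escape time 6
(row=2, col=2): c = 0.0000 + -0.2980i → escape time 6
(row=2, col=3): c = 0.2400 + -0.2980i → escape time 6
(row=2, col=4): c = 0.4800 + -0.2980i → escape time 6
(row=3, col=0): c = -0.4800 + -0.4920i → escape time 6
(row=3, col=1): c = -0.2400 + -0.4920i → escape time 6
(row=3, col=2): c = 0.0000 + -0.4920i → escape time 6
(row=3, col=3): c = 0.2400 + -0.4920i → escape time 6
(row=3, col=4): c = 0.4800 + -0.4920i → escape time 5
(row=4, col=0): c = -0.4800 + -0.6860i → escape time 6
(row=4, col=1): c = -0.2400 + -0.6860i → escape time 6
(row=4, col=2): c = 0.0000 + -0.6860i → escape time 6
(row=4, col=3): c = 0.2400 + -0.6860i → escape time 6
(row=4, col=4): c = 0.4800 + -0.6860i → escape time 4
(row=5, col=0): c = -0.4800 + -0.8800i → escape time 5
(row=5, col=1): c = -0.2400 + -0.8800i → escape time 6
(row=5, col=2): c = 0.0000 + -0.8800i → escape time 6
(row=5, col=3): c = 0.2400 + -0.8800i → escape time 4
(row=5, col=4): c = 0.4800 + -0.8800i → escape time 3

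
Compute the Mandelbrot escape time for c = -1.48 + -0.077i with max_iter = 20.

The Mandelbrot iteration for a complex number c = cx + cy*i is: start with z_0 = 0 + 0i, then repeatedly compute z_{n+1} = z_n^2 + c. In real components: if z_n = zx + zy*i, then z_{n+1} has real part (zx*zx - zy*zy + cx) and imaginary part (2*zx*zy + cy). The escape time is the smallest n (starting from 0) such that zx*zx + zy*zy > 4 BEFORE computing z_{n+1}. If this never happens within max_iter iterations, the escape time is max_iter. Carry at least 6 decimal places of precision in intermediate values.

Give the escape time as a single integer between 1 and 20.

Answer: 7

Derivation:
z_0 = 0 + 0i, c = -1.4800 + -0.0770i
Iter 1: z = -1.4800 + -0.0770i, |z|^2 = 2.1963
Iter 2: z = 0.7045 + 0.1509i, |z|^2 = 0.5191
Iter 3: z = -1.0065 + 0.1356i, |z|^2 = 1.0314
Iter 4: z = -0.4854 + -0.3500i, |z|^2 = 0.3581
Iter 5: z = -1.3670 + 0.2628i, |z|^2 = 1.9376
Iter 6: z = 0.3195 + -0.7954i, |z|^2 = 0.7348
Iter 7: z = -2.0106 + -0.5853i, |z|^2 = 4.3852
Escaped at iteration 7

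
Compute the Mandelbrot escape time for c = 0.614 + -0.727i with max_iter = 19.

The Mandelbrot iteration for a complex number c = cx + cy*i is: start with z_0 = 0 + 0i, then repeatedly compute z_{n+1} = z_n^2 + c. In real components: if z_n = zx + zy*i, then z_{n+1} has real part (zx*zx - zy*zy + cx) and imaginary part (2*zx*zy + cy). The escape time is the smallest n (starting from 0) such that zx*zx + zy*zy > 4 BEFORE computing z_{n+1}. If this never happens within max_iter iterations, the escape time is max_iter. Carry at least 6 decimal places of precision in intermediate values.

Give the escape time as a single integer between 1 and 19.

z_0 = 0 + 0i, c = 0.6140 + -0.7270i
Iter 1: z = 0.6140 + -0.7270i, |z|^2 = 0.9055
Iter 2: z = 0.4625 + -1.6198i, |z|^2 = 2.8375
Iter 3: z = -1.7957 + -2.2252i, |z|^2 = 8.1760
Escaped at iteration 3

Answer: 3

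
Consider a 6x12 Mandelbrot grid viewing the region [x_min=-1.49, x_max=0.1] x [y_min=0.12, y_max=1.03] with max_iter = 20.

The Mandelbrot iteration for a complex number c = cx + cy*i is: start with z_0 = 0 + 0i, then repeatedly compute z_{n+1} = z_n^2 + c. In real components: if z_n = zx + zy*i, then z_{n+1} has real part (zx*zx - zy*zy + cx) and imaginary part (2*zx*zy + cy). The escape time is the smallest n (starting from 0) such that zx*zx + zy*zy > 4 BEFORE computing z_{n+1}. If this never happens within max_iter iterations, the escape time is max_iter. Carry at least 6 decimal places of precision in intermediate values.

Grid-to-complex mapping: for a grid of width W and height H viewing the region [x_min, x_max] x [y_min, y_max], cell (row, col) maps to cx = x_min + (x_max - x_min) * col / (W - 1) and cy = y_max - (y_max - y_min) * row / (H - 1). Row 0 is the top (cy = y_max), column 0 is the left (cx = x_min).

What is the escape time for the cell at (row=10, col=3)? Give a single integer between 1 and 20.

Answer: 20

Derivation:
z_0 = 0 + 0i, c = -0.5360 + 0.2027i
Iter 1: z = -0.5360 + 0.2027i, |z|^2 = 0.3284
Iter 2: z = -0.2898 + -0.0146i, |z|^2 = 0.0842
Iter 3: z = -0.4522 + 0.2112i, |z|^2 = 0.2491
Iter 4: z = -0.3761 + 0.0117i, |z|^2 = 0.1416
Iter 5: z = -0.3947 + 0.1939i, |z|^2 = 0.1934
Iter 6: z = -0.4178 + 0.0497i, |z|^2 = 0.1770
Iter 7: z = -0.3639 + 0.1612i, |z|^2 = 0.1584
Iter 8: z = -0.4296 + 0.0854i, |z|^2 = 0.1918
Iter 9: z = -0.3588 + 0.1294i, |z|^2 = 0.1454
Iter 10: z = -0.4240 + 0.1099i, |z|^2 = 0.1919
Iter 11: z = -0.3683 + 0.1095i, |z|^2 = 0.1476
Iter 12: z = -0.4124 + 0.1221i, |z|^2 = 0.1849
Iter 13: z = -0.3809 + 0.1021i, |z|^2 = 0.1555
Iter 14: z = -0.4014 + 0.1250i, |z|^2 = 0.1767
Iter 15: z = -0.3905 + 0.1024i, |z|^2 = 0.1630
Iter 16: z = -0.3940 + 0.1228i, |z|^2 = 0.1703
Iter 17: z = -0.3959 + 0.1060i, |z|^2 = 0.1679
Iter 18: z = -0.3905 + 0.1188i, |z|^2 = 0.1666
Iter 19: z = -0.3976 + 0.1099i, |z|^2 = 0.1702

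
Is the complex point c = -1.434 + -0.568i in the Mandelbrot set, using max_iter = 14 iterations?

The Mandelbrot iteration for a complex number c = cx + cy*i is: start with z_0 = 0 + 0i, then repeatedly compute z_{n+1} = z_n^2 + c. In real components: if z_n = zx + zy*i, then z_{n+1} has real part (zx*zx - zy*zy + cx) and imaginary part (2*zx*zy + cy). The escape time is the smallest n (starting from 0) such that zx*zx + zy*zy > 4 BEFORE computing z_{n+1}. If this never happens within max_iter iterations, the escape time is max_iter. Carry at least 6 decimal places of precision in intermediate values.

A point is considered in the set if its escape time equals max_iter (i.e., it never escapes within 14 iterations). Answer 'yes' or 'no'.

Answer: no

Derivation:
z_0 = 0 + 0i, c = -1.4340 + -0.5680i
Iter 1: z = -1.4340 + -0.5680i, |z|^2 = 2.3790
Iter 2: z = 0.2997 + 1.0610i, |z|^2 = 1.2156
Iter 3: z = -2.4699 + 0.0680i, |z|^2 = 6.1052
Escaped at iteration 3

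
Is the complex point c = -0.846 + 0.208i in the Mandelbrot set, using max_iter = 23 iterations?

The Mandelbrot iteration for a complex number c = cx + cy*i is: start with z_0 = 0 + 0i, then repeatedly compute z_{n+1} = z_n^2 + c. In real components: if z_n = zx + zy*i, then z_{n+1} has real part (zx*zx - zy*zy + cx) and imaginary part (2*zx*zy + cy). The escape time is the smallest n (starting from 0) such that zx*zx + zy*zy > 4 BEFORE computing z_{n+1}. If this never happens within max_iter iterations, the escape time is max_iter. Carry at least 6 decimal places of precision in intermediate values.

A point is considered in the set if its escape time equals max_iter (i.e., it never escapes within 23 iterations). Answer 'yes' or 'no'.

z_0 = 0 + 0i, c = -0.8460 + 0.2080i
Iter 1: z = -0.8460 + 0.2080i, |z|^2 = 0.7590
Iter 2: z = -0.1735 + -0.1439i, |z|^2 = 0.0508
Iter 3: z = -0.8366 + 0.2580i, |z|^2 = 0.7664
Iter 4: z = -0.2126 + -0.2236i, |z|^2 = 0.0952
Iter 5: z = -0.8508 + 0.3031i, |z|^2 = 0.8157
Iter 6: z = -0.2140 + -0.3078i, |z|^2 = 0.1405
Iter 7: z = -0.8949 + 0.3397i, |z|^2 = 0.9163
Iter 8: z = -0.1606 + -0.4001i, |z|^2 = 0.1858
Iter 9: z = -0.9803 + 0.3365i, |z|^2 = 1.0741
Iter 10: z = 0.0017 + -0.4517i, |z|^2 = 0.2040
Iter 11: z = -1.0500 + 0.2065i, |z|^2 = 1.1452
Iter 12: z = 0.2139 + -0.2256i, |z|^2 = 0.0966
Iter 13: z = -0.8511 + 0.1115i, |z|^2 = 0.7369
Iter 14: z = -0.1340 + 0.0182i, |z|^2 = 0.0183
Iter 15: z = -0.8284 + 0.2031i, |z|^2 = 0.7275
Iter 16: z = -0.2011 + -0.1285i, |z|^2 = 0.0569
Iter 17: z = -0.8221 + 0.2597i, |z|^2 = 0.7433
Iter 18: z = -0.2376 + -0.2190i, |z|^2 = 0.1044
Iter 19: z = -0.8375 + 0.3120i, |z|^2 = 0.7988
Iter 20: z = -0.2420 + -0.3147i, |z|^2 = 0.1576
Iter 21: z = -0.8865 + 0.3603i, |z|^2 = 0.9156
Iter 22: z = -0.1900 + -0.4308i, |z|^2 = 0.2217
Did not escape in 23 iterations → in set

Answer: yes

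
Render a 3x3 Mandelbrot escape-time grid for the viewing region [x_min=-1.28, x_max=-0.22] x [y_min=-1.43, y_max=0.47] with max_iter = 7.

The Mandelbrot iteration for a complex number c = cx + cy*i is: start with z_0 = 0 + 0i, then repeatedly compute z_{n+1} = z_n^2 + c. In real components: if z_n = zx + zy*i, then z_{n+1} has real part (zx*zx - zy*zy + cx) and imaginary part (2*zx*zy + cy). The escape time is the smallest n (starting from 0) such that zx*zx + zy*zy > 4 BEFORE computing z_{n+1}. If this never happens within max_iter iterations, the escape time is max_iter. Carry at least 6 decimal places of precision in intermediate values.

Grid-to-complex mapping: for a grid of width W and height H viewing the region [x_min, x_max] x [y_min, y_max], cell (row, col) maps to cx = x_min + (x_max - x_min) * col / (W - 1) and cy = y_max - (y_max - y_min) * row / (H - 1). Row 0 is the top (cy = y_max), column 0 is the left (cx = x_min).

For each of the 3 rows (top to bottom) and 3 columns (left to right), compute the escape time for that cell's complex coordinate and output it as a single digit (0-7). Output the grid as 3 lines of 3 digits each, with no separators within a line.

(row=0, col=0): c = -1.2800 + 0.4700i → escape time 5
(row=0, col=1): c = -0.7500 + 0.4700i → escape time 7
(row=0, col=2): c = -0.2200 + 0.4700i → escape time 7
(row=1, col=0): c = -1.2800 + -0.4800i → escape time 4
(row=1, col=1): c = -0.7500 + -0.4800i → escape time 7
(row=1, col=2): c = -0.2200 + -0.4800i → escape time 7
(row=2, col=0): c = -1.2800 + -1.4300i → escape time 2
(row=2, col=1): c = -0.7500 + -1.4300i → escape time 2
(row=2, col=2): c = -0.2200 + -1.4300i → escape time 2

Answer: 577
477
222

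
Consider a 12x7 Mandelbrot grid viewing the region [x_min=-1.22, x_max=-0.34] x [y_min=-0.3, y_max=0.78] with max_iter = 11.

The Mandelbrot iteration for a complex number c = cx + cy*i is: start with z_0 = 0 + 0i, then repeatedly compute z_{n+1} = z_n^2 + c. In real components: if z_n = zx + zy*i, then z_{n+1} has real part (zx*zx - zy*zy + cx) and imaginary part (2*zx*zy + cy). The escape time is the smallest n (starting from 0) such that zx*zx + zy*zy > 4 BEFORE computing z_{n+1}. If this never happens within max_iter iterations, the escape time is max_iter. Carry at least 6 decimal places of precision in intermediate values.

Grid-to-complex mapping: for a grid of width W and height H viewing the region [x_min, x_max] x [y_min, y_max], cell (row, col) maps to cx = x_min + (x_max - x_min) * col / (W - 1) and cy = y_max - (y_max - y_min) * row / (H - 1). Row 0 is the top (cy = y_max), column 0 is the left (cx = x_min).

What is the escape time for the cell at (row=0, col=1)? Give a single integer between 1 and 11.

z_0 = 0 + 0i, c = -1.1400 + 0.7800i
Iter 1: z = -1.1400 + 0.7800i, |z|^2 = 1.9080
Iter 2: z = -0.4488 + -0.9984i, |z|^2 = 1.1982
Iter 3: z = -1.9354 + 1.6762i, |z|^2 = 6.5552
Escaped at iteration 3

Answer: 3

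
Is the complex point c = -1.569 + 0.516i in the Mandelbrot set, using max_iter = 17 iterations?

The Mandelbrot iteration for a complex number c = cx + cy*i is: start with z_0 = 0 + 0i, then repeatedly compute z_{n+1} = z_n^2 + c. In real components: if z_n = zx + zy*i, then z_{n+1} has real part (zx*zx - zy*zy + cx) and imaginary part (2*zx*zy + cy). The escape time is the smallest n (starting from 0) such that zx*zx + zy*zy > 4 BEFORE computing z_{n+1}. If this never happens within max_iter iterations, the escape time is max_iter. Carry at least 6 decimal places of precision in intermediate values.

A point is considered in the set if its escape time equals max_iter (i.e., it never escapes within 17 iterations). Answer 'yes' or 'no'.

Answer: no

Derivation:
z_0 = 0 + 0i, c = -1.5690 + 0.5160i
Iter 1: z = -1.5690 + 0.5160i, |z|^2 = 2.7280
Iter 2: z = 0.6265 + -1.1032i, |z|^2 = 1.6096
Iter 3: z = -2.3936 + -0.8663i, |z|^2 = 6.4797
Escaped at iteration 3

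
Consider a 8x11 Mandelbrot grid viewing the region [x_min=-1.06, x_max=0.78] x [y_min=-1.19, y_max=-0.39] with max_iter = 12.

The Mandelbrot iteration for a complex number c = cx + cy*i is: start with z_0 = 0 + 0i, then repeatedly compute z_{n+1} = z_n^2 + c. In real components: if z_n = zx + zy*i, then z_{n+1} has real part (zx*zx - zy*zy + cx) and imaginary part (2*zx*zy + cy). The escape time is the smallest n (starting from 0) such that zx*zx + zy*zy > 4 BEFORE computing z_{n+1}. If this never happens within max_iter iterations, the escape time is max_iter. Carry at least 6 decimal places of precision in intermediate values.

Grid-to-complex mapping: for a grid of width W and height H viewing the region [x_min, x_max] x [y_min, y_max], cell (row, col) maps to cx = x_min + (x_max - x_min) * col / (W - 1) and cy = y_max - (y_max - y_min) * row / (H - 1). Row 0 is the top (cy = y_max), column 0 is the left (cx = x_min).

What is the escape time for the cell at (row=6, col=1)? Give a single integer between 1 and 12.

z_0 = 0 + 0i, c = -0.7971 + -0.8700i
Iter 1: z = -0.7971 + -0.8700i, |z|^2 = 1.3923
Iter 2: z = -0.9186 + 0.5170i, |z|^2 = 1.1112
Iter 3: z = -0.2206 + -1.8199i, |z|^2 = 3.3607
Iter 4: z = -4.0605 + -0.0670i, |z|^2 = 16.4919
Escaped at iteration 4

Answer: 4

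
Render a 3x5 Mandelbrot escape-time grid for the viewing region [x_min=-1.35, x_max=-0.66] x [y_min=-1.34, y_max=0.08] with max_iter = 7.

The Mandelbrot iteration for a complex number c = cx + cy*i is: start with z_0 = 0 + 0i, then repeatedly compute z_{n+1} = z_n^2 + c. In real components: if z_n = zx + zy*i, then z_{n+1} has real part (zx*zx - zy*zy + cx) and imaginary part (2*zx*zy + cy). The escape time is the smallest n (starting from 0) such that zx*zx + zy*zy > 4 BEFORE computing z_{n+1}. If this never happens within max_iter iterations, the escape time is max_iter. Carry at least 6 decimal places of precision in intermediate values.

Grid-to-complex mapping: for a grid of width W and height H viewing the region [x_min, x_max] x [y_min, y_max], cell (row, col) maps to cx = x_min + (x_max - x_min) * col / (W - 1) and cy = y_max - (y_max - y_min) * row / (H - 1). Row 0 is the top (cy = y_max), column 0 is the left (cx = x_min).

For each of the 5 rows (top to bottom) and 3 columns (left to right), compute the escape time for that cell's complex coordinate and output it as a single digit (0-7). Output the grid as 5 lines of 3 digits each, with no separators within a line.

(row=0, col=0): c = -1.3500 + 0.0800i → escape time 7
(row=0, col=1): c = -1.0050 + 0.0800i → escape time 7
(row=0, col=2): c = -0.6600 + 0.0800i → escape time 7
(row=1, col=0): c = -1.3500 + -0.2750i → escape time 6
(row=1, col=1): c = -1.0050 + -0.2750i → escape time 7
(row=1, col=2): c = -0.6600 + -0.2750i → escape time 7
(row=2, col=0): c = -1.3500 + -0.6300i → escape time 3
(row=2, col=1): c = -1.0050 + -0.6300i → escape time 4
(row=2, col=2): c = -0.6600 + -0.6300i → escape time 7
(row=3, col=0): c = -1.3500 + -0.9850i → escape time 3
(row=3, col=1): c = -1.0050 + -0.9850i → escape time 3
(row=3, col=2): c = -0.6600 + -0.9850i → escape time 4
(row=4, col=0): c = -1.3500 + -1.3400i → escape time 2
(row=4, col=1): c = -1.0050 + -1.3400i → escape time 2
(row=4, col=2): c = -0.6600 + -1.3400i → escape time 2

Answer: 777
677
347
334
222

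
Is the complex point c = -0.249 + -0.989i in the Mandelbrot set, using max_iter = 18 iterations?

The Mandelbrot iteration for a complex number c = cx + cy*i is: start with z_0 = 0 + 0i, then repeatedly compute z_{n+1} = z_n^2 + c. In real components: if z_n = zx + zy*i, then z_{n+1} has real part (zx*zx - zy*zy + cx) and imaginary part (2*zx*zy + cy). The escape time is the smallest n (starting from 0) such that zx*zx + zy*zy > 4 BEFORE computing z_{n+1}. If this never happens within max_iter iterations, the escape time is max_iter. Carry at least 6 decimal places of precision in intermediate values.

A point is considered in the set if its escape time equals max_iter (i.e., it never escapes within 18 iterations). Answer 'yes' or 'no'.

Answer: no

Derivation:
z_0 = 0 + 0i, c = -0.2490 + -0.9890i
Iter 1: z = -0.2490 + -0.9890i, |z|^2 = 1.0401
Iter 2: z = -1.1651 + -0.4965i, |z|^2 = 1.6040
Iter 3: z = 0.8620 + 0.1679i, |z|^2 = 0.7713
Iter 4: z = 0.4659 + -0.6995i, |z|^2 = 0.7064
Iter 5: z = -0.5213 + -1.6408i, |z|^2 = 2.9639
Iter 6: z = -2.6694 + 0.7216i, |z|^2 = 7.6464
Escaped at iteration 6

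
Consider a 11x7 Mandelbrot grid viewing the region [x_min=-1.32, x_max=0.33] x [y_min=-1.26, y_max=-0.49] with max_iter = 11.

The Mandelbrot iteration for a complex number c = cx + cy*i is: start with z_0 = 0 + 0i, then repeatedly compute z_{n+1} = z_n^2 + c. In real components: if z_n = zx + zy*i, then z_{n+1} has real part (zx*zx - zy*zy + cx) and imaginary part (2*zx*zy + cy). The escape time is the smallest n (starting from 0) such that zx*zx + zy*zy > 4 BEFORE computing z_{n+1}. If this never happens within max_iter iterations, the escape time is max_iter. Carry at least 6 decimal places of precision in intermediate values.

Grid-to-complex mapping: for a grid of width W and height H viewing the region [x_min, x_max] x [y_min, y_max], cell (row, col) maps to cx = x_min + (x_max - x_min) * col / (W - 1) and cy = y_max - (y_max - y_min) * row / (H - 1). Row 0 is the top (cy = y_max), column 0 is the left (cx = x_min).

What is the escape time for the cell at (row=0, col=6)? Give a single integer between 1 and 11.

z_0 = 0 + 0i, c = -0.3300 + -0.4900i
Iter 1: z = -0.3300 + -0.4900i, |z|^2 = 0.3490
Iter 2: z = -0.4612 + -0.1666i, |z|^2 = 0.2405
Iter 3: z = -0.1451 + -0.3363i, |z|^2 = 0.1342
Iter 4: z = -0.4221 + -0.3924i, |z|^2 = 0.3322
Iter 5: z = -0.3059 + -0.1587i, |z|^2 = 0.1187
Iter 6: z = -0.2616 + -0.3929i, |z|^2 = 0.2228
Iter 7: z = -0.4159 + -0.2844i, |z|^2 = 0.2539
Iter 8: z = -0.2379 + -0.2534i, |z|^2 = 0.1208
Iter 9: z = -0.3376 + -0.3694i, |z|^2 = 0.2505
Iter 10: z = -0.3525 + -0.2405i, |z|^2 = 0.1821

Answer: 11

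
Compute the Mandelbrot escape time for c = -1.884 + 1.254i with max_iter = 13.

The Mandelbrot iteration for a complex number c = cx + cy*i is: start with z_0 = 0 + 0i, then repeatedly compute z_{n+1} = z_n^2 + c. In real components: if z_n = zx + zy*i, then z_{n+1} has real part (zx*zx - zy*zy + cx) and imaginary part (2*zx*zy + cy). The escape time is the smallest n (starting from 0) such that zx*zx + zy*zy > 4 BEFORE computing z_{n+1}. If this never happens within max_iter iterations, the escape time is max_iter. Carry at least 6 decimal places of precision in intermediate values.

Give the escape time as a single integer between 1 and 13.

Answer: 1

Derivation:
z_0 = 0 + 0i, c = -1.8840 + 1.2540i
Iter 1: z = -1.8840 + 1.2540i, |z|^2 = 5.1220
Escaped at iteration 1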